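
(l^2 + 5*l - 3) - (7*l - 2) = l^2 - 2*l - 1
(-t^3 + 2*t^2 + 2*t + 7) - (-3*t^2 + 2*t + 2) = -t^3 + 5*t^2 + 5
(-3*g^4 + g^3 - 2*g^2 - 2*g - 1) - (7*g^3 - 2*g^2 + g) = -3*g^4 - 6*g^3 - 3*g - 1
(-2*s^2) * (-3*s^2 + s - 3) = 6*s^4 - 2*s^3 + 6*s^2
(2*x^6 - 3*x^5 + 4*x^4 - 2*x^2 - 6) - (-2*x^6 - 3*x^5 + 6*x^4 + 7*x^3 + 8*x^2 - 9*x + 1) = 4*x^6 - 2*x^4 - 7*x^3 - 10*x^2 + 9*x - 7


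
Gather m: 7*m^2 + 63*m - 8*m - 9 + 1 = 7*m^2 + 55*m - 8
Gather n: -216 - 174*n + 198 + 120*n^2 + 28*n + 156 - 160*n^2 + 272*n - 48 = -40*n^2 + 126*n + 90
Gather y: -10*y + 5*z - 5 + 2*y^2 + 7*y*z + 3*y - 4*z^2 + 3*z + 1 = 2*y^2 + y*(7*z - 7) - 4*z^2 + 8*z - 4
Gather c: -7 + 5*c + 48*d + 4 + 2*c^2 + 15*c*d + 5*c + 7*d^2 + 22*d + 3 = 2*c^2 + c*(15*d + 10) + 7*d^2 + 70*d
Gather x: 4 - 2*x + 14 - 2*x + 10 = 28 - 4*x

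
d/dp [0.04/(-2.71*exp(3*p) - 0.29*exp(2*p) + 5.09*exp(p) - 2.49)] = (0.3252*exp(2*p) + 0.0232*exp(p) - 0.2036)*exp(p)/(2.71*exp(3*p) + 0.29*exp(2*p) - 5.09*exp(p) + 2.49)^2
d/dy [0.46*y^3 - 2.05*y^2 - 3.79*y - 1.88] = 1.38*y^2 - 4.1*y - 3.79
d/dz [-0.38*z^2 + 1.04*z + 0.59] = 1.04 - 0.76*z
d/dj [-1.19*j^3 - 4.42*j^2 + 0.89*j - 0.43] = -3.57*j^2 - 8.84*j + 0.89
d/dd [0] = 0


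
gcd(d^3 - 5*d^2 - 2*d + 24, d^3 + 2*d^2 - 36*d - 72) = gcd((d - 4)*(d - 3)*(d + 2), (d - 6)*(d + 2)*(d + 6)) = d + 2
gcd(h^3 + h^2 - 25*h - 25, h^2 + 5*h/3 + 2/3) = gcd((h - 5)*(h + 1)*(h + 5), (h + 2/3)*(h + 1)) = h + 1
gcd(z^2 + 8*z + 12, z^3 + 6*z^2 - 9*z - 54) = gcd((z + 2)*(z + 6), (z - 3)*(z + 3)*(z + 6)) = z + 6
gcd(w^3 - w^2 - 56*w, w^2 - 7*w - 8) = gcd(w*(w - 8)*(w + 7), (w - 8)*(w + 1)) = w - 8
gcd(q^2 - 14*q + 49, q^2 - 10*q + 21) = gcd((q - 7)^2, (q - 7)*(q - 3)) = q - 7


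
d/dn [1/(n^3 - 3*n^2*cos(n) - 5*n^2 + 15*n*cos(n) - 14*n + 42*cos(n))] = (-3*n^2*sin(n) - 3*n^2 + 15*n*sin(n) + 6*n*cos(n) + 10*n + 42*sin(n) - 15*cos(n) + 14)/((n - 7)^2*(n + 2)^2*(n - 3*cos(n))^2)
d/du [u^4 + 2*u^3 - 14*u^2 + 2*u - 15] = 4*u^3 + 6*u^2 - 28*u + 2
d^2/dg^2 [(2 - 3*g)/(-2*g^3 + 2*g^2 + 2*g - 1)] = 4*(18*g^5 - 42*g^4 + 44*g^3 - 18*g^2 + 3*g - 3)/(8*g^9 - 24*g^8 + 52*g^6 - 24*g^5 - 36*g^4 + 22*g^3 + 6*g^2 - 6*g + 1)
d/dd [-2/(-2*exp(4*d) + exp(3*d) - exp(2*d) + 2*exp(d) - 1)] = (-16*exp(3*d) + 6*exp(2*d) - 4*exp(d) + 4)*exp(d)/(2*exp(4*d) - exp(3*d) + exp(2*d) - 2*exp(d) + 1)^2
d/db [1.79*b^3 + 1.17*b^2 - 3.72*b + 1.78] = 5.37*b^2 + 2.34*b - 3.72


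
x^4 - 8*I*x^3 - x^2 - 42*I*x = x*(x - 7*I)*(x - 3*I)*(x + 2*I)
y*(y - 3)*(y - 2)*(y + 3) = y^4 - 2*y^3 - 9*y^2 + 18*y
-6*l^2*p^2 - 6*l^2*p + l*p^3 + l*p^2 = p*(-6*l + p)*(l*p + l)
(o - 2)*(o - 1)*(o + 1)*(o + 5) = o^4 + 3*o^3 - 11*o^2 - 3*o + 10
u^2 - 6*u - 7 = (u - 7)*(u + 1)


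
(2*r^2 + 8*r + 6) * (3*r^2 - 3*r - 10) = 6*r^4 + 18*r^3 - 26*r^2 - 98*r - 60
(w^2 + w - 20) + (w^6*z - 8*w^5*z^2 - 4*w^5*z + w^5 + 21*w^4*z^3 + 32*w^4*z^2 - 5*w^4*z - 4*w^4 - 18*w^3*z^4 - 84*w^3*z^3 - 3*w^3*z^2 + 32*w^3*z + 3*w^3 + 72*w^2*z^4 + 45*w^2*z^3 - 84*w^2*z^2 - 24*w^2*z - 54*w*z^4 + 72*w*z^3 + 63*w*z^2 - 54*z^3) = w^6*z - 8*w^5*z^2 - 4*w^5*z + w^5 + 21*w^4*z^3 + 32*w^4*z^2 - 5*w^4*z - 4*w^4 - 18*w^3*z^4 - 84*w^3*z^3 - 3*w^3*z^2 + 32*w^3*z + 3*w^3 + 72*w^2*z^4 + 45*w^2*z^3 - 84*w^2*z^2 - 24*w^2*z + w^2 - 54*w*z^4 + 72*w*z^3 + 63*w*z^2 + w - 54*z^3 - 20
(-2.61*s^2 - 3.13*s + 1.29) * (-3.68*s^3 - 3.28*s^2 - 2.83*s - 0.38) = 9.6048*s^5 + 20.0792*s^4 + 12.9055*s^3 + 5.6185*s^2 - 2.4613*s - 0.4902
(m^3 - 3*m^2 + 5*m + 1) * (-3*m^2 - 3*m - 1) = -3*m^5 + 6*m^4 - 7*m^3 - 15*m^2 - 8*m - 1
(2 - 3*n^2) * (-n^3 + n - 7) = 3*n^5 - 5*n^3 + 21*n^2 + 2*n - 14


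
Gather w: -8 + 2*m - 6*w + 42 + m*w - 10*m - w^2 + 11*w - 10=-8*m - w^2 + w*(m + 5) + 24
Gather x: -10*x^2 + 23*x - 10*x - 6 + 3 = -10*x^2 + 13*x - 3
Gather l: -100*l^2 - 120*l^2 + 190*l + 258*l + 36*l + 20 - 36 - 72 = -220*l^2 + 484*l - 88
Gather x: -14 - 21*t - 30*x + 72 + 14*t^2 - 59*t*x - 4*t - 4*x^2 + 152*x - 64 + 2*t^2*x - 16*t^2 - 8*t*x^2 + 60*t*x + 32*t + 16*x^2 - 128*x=-2*t^2 + 7*t + x^2*(12 - 8*t) + x*(2*t^2 + t - 6) - 6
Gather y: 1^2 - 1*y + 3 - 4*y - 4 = -5*y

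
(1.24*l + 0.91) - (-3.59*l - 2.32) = 4.83*l + 3.23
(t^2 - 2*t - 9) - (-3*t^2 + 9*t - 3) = 4*t^2 - 11*t - 6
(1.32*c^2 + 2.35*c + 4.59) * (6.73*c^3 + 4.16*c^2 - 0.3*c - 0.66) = 8.8836*c^5 + 21.3067*c^4 + 40.2707*c^3 + 17.5182*c^2 - 2.928*c - 3.0294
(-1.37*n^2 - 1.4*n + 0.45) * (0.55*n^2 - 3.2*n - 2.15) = -0.7535*n^4 + 3.614*n^3 + 7.673*n^2 + 1.57*n - 0.9675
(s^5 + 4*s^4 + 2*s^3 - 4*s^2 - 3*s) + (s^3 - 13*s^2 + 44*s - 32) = s^5 + 4*s^4 + 3*s^3 - 17*s^2 + 41*s - 32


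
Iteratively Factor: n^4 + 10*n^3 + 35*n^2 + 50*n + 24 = (n + 1)*(n^3 + 9*n^2 + 26*n + 24) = (n + 1)*(n + 2)*(n^2 + 7*n + 12) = (n + 1)*(n + 2)*(n + 4)*(n + 3)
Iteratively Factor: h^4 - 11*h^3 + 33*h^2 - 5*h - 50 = (h + 1)*(h^3 - 12*h^2 + 45*h - 50) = (h - 5)*(h + 1)*(h^2 - 7*h + 10) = (h - 5)*(h - 2)*(h + 1)*(h - 5)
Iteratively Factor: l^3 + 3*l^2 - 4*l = (l)*(l^2 + 3*l - 4) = l*(l + 4)*(l - 1)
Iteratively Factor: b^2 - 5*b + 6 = (b - 3)*(b - 2)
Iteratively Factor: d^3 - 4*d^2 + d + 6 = (d + 1)*(d^2 - 5*d + 6) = (d - 2)*(d + 1)*(d - 3)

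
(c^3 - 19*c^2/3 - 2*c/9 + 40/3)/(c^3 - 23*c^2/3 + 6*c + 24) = (c - 5/3)/(c - 3)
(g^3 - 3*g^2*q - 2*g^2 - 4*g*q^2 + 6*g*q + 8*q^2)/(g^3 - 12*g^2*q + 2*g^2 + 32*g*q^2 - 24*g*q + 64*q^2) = (-g^2 - g*q + 2*g + 2*q)/(-g^2 + 8*g*q - 2*g + 16*q)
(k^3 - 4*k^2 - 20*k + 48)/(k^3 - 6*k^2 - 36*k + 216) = (k^2 + 2*k - 8)/(k^2 - 36)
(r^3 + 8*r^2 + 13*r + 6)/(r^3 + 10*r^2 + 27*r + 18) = (r + 1)/(r + 3)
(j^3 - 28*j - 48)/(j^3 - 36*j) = (j^2 + 6*j + 8)/(j*(j + 6))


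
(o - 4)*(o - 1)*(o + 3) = o^3 - 2*o^2 - 11*o + 12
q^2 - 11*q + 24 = (q - 8)*(q - 3)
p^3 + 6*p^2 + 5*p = p*(p + 1)*(p + 5)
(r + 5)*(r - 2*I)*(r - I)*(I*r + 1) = I*r^4 + 4*r^3 + 5*I*r^3 + 20*r^2 - 5*I*r^2 - 2*r - 25*I*r - 10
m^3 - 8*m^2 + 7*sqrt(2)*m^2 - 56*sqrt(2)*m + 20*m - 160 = (m - 8)*(m + 2*sqrt(2))*(m + 5*sqrt(2))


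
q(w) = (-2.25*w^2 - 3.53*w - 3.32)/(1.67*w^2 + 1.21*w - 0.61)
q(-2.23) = -1.33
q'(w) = (-4.5*w - 3.53)/(1.67*w^2 + 1.21*w - 0.61) + (-3.34*w - 1.21)*(-2.25*w^2 - 3.53*w - 3.32)/(1.67*w^2 + 1.21*w - 0.61)^2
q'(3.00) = 0.23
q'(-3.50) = -0.01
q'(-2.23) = -0.36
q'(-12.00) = 0.01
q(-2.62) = -1.24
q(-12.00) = -1.26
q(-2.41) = -1.28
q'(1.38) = 1.74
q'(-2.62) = -0.14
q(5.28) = -1.62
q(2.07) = -2.24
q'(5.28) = 0.06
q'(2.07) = 0.59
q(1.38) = -2.94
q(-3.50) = -1.19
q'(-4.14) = 0.01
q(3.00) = -1.89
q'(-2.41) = -0.23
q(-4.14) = -1.19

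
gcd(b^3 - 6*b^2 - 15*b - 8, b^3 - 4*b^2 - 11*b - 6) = b^2 + 2*b + 1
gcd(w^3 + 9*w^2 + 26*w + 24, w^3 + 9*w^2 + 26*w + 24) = w^3 + 9*w^2 + 26*w + 24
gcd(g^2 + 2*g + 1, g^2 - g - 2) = g + 1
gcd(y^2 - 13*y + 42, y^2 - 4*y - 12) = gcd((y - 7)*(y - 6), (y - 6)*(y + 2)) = y - 6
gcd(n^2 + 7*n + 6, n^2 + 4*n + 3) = n + 1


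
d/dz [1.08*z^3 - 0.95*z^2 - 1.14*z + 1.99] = 3.24*z^2 - 1.9*z - 1.14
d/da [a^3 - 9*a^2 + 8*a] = 3*a^2 - 18*a + 8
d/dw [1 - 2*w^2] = -4*w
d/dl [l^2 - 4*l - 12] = 2*l - 4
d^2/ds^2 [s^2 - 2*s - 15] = 2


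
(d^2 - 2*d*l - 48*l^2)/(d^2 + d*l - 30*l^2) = (d - 8*l)/(d - 5*l)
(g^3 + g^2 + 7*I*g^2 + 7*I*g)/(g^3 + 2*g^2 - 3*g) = (g^2 + g + 7*I*g + 7*I)/(g^2 + 2*g - 3)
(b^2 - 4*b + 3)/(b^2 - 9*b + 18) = (b - 1)/(b - 6)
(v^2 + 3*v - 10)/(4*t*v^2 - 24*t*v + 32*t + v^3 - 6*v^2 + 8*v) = (v + 5)/(4*t*v - 16*t + v^2 - 4*v)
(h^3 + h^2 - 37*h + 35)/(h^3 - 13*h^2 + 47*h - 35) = (h + 7)/(h - 7)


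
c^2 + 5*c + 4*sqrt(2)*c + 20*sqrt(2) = (c + 5)*(c + 4*sqrt(2))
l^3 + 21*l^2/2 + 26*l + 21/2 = (l + 1/2)*(l + 3)*(l + 7)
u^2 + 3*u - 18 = (u - 3)*(u + 6)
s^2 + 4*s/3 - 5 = (s - 5/3)*(s + 3)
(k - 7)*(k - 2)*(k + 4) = k^3 - 5*k^2 - 22*k + 56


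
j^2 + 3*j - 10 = (j - 2)*(j + 5)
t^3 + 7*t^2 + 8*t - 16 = (t - 1)*(t + 4)^2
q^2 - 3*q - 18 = (q - 6)*(q + 3)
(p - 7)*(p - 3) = p^2 - 10*p + 21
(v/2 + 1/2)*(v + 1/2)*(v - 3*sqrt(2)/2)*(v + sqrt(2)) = v^4/2 - sqrt(2)*v^3/4 + 3*v^3/4 - 5*v^2/4 - 3*sqrt(2)*v^2/8 - 9*v/4 - sqrt(2)*v/8 - 3/4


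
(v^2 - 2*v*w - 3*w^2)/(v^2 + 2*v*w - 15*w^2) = (v + w)/(v + 5*w)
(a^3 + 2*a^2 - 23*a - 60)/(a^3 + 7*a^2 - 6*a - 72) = (a^2 - 2*a - 15)/(a^2 + 3*a - 18)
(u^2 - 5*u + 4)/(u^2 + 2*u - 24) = (u - 1)/(u + 6)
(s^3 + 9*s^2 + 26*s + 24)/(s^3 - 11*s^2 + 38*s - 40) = (s^3 + 9*s^2 + 26*s + 24)/(s^3 - 11*s^2 + 38*s - 40)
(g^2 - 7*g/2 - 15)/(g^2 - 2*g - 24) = (g + 5/2)/(g + 4)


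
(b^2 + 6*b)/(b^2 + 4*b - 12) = b/(b - 2)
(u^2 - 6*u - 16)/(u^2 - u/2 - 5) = 2*(u - 8)/(2*u - 5)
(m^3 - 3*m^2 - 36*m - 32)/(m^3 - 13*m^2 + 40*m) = (m^2 + 5*m + 4)/(m*(m - 5))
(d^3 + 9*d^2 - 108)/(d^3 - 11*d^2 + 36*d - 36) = (d^2 + 12*d + 36)/(d^2 - 8*d + 12)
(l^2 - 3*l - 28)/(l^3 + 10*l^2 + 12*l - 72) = (l^2 - 3*l - 28)/(l^3 + 10*l^2 + 12*l - 72)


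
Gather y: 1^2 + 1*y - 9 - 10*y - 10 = -9*y - 18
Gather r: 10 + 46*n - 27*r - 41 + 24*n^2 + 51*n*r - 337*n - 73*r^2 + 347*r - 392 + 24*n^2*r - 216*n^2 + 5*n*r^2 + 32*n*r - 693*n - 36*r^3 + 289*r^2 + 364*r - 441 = -192*n^2 - 984*n - 36*r^3 + r^2*(5*n + 216) + r*(24*n^2 + 83*n + 684) - 864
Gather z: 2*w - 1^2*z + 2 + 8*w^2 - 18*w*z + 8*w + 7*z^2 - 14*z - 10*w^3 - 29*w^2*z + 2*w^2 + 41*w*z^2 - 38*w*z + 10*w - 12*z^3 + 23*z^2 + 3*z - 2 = -10*w^3 + 10*w^2 + 20*w - 12*z^3 + z^2*(41*w + 30) + z*(-29*w^2 - 56*w - 12)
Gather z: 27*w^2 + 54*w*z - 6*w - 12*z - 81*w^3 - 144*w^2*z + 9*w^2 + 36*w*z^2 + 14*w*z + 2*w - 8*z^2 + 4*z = -81*w^3 + 36*w^2 - 4*w + z^2*(36*w - 8) + z*(-144*w^2 + 68*w - 8)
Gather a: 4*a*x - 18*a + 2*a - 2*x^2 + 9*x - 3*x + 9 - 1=a*(4*x - 16) - 2*x^2 + 6*x + 8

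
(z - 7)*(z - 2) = z^2 - 9*z + 14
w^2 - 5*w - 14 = (w - 7)*(w + 2)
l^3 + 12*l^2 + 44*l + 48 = (l + 2)*(l + 4)*(l + 6)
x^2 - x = x*(x - 1)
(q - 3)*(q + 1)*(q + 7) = q^3 + 5*q^2 - 17*q - 21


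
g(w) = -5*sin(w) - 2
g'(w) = -5*cos(w)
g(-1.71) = 2.95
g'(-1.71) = 0.69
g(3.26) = -1.41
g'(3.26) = 4.96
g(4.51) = 2.90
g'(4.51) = 1.01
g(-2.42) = 1.30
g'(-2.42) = 3.75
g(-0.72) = 1.30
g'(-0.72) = -3.76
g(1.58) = -7.00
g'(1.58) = 0.05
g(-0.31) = -0.47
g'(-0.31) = -4.76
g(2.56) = -4.75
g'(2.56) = 4.18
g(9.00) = -4.06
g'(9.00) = 4.56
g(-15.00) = 1.25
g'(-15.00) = 3.80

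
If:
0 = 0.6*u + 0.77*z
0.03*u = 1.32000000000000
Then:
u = 44.00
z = -34.29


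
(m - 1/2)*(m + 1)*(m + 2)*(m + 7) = m^4 + 19*m^3/2 + 18*m^2 + 5*m/2 - 7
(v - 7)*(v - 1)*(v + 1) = v^3 - 7*v^2 - v + 7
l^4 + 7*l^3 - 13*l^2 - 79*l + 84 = (l - 3)*(l - 1)*(l + 4)*(l + 7)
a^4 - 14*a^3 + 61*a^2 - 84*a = a*(a - 7)*(a - 4)*(a - 3)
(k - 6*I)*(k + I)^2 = k^3 - 4*I*k^2 + 11*k + 6*I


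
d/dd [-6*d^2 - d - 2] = -12*d - 1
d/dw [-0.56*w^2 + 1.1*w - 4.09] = 1.1 - 1.12*w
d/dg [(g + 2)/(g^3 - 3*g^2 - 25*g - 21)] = (g^3 - 3*g^2 - 25*g + (g + 2)*(-3*g^2 + 6*g + 25) - 21)/(-g^3 + 3*g^2 + 25*g + 21)^2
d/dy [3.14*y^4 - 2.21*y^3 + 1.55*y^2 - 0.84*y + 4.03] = 12.56*y^3 - 6.63*y^2 + 3.1*y - 0.84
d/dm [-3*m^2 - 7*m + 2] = -6*m - 7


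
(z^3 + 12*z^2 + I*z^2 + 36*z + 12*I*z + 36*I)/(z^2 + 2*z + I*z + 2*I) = (z^2 + 12*z + 36)/(z + 2)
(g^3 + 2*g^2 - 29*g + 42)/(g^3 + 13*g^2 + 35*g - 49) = (g^2 - 5*g + 6)/(g^2 + 6*g - 7)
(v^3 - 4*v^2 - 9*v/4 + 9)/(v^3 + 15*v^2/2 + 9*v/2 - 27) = (v^2 - 5*v/2 - 6)/(v^2 + 9*v + 18)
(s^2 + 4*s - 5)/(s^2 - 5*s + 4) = (s + 5)/(s - 4)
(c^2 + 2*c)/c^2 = (c + 2)/c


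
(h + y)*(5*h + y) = 5*h^2 + 6*h*y + y^2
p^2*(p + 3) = p^3 + 3*p^2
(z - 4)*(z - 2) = z^2 - 6*z + 8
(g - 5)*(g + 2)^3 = g^4 + g^3 - 18*g^2 - 52*g - 40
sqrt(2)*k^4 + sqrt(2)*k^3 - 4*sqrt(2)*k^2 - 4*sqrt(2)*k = k*(k - 2)*(k + 2)*(sqrt(2)*k + sqrt(2))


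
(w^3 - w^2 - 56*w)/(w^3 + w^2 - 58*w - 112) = w/(w + 2)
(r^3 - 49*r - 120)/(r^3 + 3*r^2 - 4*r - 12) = (r^2 - 3*r - 40)/(r^2 - 4)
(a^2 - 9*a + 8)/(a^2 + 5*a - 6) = (a - 8)/(a + 6)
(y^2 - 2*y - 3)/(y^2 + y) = (y - 3)/y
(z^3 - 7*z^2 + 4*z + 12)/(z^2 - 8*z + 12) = z + 1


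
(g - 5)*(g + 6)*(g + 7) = g^3 + 8*g^2 - 23*g - 210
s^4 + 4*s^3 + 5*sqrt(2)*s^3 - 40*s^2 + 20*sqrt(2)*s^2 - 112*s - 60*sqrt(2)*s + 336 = (s - 2)*(s + 6)*(s - 2*sqrt(2))*(s + 7*sqrt(2))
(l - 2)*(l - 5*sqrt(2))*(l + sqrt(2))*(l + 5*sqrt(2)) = l^4 - 2*l^3 + sqrt(2)*l^3 - 50*l^2 - 2*sqrt(2)*l^2 - 50*sqrt(2)*l + 100*l + 100*sqrt(2)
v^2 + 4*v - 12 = (v - 2)*(v + 6)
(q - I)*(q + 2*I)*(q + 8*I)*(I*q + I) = I*q^4 - 9*q^3 + I*q^3 - 9*q^2 - 6*I*q^2 - 16*q - 6*I*q - 16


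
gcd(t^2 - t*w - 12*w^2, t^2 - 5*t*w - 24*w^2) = t + 3*w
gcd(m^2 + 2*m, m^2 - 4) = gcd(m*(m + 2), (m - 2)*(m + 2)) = m + 2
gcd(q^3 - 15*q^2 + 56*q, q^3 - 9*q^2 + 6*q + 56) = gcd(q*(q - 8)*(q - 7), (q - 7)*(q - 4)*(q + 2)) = q - 7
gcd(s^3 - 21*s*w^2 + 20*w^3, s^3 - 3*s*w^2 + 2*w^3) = s - w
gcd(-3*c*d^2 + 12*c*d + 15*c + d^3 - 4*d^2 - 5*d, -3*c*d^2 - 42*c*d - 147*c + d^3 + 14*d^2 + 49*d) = 3*c - d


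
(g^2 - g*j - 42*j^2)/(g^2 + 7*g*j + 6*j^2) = (g - 7*j)/(g + j)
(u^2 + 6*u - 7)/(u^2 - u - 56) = (u - 1)/(u - 8)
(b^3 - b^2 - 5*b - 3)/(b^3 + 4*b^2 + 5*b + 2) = (b - 3)/(b + 2)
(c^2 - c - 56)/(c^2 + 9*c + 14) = (c - 8)/(c + 2)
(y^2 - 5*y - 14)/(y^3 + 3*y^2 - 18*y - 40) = (y - 7)/(y^2 + y - 20)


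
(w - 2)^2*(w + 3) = w^3 - w^2 - 8*w + 12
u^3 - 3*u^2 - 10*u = u*(u - 5)*(u + 2)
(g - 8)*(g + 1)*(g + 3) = g^3 - 4*g^2 - 29*g - 24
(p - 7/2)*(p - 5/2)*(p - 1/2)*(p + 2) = p^4 - 9*p^3/2 - 5*p^2/4 + 153*p/8 - 35/4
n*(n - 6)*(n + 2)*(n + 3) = n^4 - n^3 - 24*n^2 - 36*n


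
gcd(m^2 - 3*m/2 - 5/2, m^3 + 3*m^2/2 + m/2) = m + 1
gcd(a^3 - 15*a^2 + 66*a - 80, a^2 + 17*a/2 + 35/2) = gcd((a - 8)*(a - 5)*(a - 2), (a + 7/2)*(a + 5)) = 1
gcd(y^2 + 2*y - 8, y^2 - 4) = y - 2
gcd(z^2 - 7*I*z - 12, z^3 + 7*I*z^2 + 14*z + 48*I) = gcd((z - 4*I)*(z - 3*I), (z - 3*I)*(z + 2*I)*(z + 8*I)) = z - 3*I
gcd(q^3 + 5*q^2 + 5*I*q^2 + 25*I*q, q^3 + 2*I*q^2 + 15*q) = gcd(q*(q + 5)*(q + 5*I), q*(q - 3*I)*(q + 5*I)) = q^2 + 5*I*q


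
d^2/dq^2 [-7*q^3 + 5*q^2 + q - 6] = 10 - 42*q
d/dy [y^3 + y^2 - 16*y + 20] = 3*y^2 + 2*y - 16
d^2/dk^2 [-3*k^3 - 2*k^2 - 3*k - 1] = -18*k - 4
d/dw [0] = 0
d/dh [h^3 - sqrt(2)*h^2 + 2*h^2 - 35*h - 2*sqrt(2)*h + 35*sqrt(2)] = 3*h^2 - 2*sqrt(2)*h + 4*h - 35 - 2*sqrt(2)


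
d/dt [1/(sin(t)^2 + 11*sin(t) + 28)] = -(2*sin(t) + 11)*cos(t)/(sin(t)^2 + 11*sin(t) + 28)^2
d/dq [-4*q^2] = -8*q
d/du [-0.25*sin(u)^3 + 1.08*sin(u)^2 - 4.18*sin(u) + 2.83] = (-0.75*sin(u)^2 + 2.16*sin(u) - 4.18)*cos(u)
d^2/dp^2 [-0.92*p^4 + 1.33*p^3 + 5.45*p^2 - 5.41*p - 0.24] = -11.04*p^2 + 7.98*p + 10.9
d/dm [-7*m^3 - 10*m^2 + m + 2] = -21*m^2 - 20*m + 1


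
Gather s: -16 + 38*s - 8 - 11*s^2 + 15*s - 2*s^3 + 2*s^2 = -2*s^3 - 9*s^2 + 53*s - 24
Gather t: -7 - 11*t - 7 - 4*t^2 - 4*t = -4*t^2 - 15*t - 14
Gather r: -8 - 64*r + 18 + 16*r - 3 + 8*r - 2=5 - 40*r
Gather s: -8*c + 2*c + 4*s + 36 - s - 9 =-6*c + 3*s + 27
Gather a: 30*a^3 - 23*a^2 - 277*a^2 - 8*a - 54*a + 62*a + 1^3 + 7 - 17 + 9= 30*a^3 - 300*a^2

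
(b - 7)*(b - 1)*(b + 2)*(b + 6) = b^4 - 45*b^2 - 40*b + 84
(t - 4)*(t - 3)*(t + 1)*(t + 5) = t^4 - t^3 - 25*t^2 + 37*t + 60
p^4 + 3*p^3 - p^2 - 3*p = p*(p - 1)*(p + 1)*(p + 3)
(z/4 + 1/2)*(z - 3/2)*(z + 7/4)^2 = z^4/4 + z^3 + 29*z^2/64 - 287*z/128 - 147/64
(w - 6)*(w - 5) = w^2 - 11*w + 30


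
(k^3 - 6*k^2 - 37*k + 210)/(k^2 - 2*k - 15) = (k^2 - k - 42)/(k + 3)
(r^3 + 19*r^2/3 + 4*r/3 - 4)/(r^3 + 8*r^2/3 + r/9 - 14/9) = 3*(r + 6)/(3*r + 7)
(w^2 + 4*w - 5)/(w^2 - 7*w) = (w^2 + 4*w - 5)/(w*(w - 7))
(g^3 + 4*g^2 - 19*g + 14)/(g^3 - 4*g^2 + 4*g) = (g^2 + 6*g - 7)/(g*(g - 2))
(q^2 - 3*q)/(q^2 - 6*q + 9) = q/(q - 3)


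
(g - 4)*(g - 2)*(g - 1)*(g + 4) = g^4 - 3*g^3 - 14*g^2 + 48*g - 32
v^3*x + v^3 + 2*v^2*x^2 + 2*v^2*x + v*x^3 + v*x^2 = (v + x)^2*(v*x + v)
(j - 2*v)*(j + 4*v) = j^2 + 2*j*v - 8*v^2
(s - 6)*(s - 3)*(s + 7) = s^3 - 2*s^2 - 45*s + 126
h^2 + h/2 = h*(h + 1/2)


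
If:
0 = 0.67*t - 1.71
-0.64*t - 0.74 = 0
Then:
No Solution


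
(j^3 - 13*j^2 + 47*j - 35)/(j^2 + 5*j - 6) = (j^2 - 12*j + 35)/(j + 6)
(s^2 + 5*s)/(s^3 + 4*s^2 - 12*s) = (s + 5)/(s^2 + 4*s - 12)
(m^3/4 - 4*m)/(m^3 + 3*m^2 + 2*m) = (m^2 - 16)/(4*(m^2 + 3*m + 2))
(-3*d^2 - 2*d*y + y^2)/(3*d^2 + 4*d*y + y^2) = (-3*d + y)/(3*d + y)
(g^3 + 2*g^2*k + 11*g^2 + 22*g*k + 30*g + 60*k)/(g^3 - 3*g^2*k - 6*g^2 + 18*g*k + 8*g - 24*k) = (g^3 + 2*g^2*k + 11*g^2 + 22*g*k + 30*g + 60*k)/(g^3 - 3*g^2*k - 6*g^2 + 18*g*k + 8*g - 24*k)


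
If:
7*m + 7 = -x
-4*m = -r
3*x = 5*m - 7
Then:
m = -7/13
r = -28/13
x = -42/13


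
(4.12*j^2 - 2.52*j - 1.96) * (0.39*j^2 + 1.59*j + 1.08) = 1.6068*j^4 + 5.568*j^3 - 0.3216*j^2 - 5.838*j - 2.1168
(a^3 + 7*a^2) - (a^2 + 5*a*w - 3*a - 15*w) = a^3 + 6*a^2 - 5*a*w + 3*a + 15*w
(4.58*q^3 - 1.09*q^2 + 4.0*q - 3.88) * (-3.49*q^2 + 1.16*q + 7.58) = -15.9842*q^5 + 9.1169*q^4 + 19.492*q^3 + 9.919*q^2 + 25.8192*q - 29.4104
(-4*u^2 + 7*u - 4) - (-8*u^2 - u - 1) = 4*u^2 + 8*u - 3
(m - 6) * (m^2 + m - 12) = m^3 - 5*m^2 - 18*m + 72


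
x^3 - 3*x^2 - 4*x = x*(x - 4)*(x + 1)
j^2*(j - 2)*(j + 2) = j^4 - 4*j^2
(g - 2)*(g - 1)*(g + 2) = g^3 - g^2 - 4*g + 4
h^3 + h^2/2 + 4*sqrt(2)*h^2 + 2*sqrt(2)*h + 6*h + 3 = (h + 1/2)*(h + sqrt(2))*(h + 3*sqrt(2))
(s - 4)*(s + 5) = s^2 + s - 20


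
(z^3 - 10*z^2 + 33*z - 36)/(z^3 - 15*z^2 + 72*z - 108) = (z^2 - 7*z + 12)/(z^2 - 12*z + 36)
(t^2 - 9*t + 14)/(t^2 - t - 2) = (t - 7)/(t + 1)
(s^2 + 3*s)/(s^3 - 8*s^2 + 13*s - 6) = s*(s + 3)/(s^3 - 8*s^2 + 13*s - 6)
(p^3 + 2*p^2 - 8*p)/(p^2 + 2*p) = (p^2 + 2*p - 8)/(p + 2)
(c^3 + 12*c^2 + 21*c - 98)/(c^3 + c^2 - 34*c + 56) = (c + 7)/(c - 4)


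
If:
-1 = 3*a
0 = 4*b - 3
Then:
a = -1/3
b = 3/4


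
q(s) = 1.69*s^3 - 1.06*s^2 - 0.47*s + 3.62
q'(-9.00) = 429.28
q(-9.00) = -1310.02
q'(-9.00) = 429.28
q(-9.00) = -1310.02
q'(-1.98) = 23.60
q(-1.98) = -12.72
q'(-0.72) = 3.68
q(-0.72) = 2.78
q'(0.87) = 1.52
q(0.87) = 3.52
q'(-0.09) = -0.24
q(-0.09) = 3.65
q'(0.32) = -0.63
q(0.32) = 3.42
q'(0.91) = 1.80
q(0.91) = 3.59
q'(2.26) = 20.63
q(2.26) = 16.65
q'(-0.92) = 5.77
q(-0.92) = 1.84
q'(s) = 5.07*s^2 - 2.12*s - 0.47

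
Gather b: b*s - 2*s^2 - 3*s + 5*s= b*s - 2*s^2 + 2*s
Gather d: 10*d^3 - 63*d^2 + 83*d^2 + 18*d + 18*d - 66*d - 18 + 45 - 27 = 10*d^3 + 20*d^2 - 30*d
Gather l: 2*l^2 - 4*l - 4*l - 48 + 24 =2*l^2 - 8*l - 24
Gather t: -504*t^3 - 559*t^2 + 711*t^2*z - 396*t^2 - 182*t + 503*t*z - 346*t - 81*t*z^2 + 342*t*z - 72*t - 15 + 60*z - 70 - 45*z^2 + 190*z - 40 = -504*t^3 + t^2*(711*z - 955) + t*(-81*z^2 + 845*z - 600) - 45*z^2 + 250*z - 125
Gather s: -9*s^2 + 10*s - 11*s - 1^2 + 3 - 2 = -9*s^2 - s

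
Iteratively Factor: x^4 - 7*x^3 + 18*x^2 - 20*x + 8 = (x - 2)*(x^3 - 5*x^2 + 8*x - 4) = (x - 2)^2*(x^2 - 3*x + 2) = (x - 2)^2*(x - 1)*(x - 2)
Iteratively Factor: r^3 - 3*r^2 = (r - 3)*(r^2) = r*(r - 3)*(r)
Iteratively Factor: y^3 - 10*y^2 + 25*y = (y - 5)*(y^2 - 5*y) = (y - 5)^2*(y)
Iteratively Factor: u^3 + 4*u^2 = (u)*(u^2 + 4*u) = u*(u + 4)*(u)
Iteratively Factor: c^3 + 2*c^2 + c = (c + 1)*(c^2 + c) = (c + 1)^2*(c)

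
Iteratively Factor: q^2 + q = (q + 1)*(q)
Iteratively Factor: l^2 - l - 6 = (l - 3)*(l + 2)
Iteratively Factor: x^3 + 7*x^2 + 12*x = (x)*(x^2 + 7*x + 12) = x*(x + 3)*(x + 4)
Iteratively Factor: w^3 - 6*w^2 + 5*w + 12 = (w - 4)*(w^2 - 2*w - 3) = (w - 4)*(w - 3)*(w + 1)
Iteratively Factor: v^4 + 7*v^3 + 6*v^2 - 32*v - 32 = (v + 4)*(v^3 + 3*v^2 - 6*v - 8) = (v + 1)*(v + 4)*(v^2 + 2*v - 8) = (v - 2)*(v + 1)*(v + 4)*(v + 4)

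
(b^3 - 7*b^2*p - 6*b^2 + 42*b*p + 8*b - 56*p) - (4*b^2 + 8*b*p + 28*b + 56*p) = b^3 - 7*b^2*p - 10*b^2 + 34*b*p - 20*b - 112*p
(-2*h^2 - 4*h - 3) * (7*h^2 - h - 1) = -14*h^4 - 26*h^3 - 15*h^2 + 7*h + 3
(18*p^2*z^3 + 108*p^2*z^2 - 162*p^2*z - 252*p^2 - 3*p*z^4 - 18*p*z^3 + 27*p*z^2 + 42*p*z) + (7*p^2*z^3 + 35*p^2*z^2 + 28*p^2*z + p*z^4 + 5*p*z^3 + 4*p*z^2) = 25*p^2*z^3 + 143*p^2*z^2 - 134*p^2*z - 252*p^2 - 2*p*z^4 - 13*p*z^3 + 31*p*z^2 + 42*p*z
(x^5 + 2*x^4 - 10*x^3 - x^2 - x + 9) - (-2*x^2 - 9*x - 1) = x^5 + 2*x^4 - 10*x^3 + x^2 + 8*x + 10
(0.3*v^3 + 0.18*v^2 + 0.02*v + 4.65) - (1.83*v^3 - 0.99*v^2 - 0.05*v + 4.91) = -1.53*v^3 + 1.17*v^2 + 0.07*v - 0.26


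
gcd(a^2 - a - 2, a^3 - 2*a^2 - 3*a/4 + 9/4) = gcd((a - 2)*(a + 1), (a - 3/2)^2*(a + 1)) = a + 1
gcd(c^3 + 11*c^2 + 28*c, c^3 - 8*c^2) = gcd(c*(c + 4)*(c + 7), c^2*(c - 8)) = c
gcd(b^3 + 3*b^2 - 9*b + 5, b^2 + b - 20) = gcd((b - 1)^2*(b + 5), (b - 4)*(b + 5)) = b + 5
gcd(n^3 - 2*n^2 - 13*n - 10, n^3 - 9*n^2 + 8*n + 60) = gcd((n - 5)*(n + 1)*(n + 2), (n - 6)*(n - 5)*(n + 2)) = n^2 - 3*n - 10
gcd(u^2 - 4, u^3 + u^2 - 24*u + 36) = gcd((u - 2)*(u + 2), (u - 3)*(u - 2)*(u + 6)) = u - 2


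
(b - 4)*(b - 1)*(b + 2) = b^3 - 3*b^2 - 6*b + 8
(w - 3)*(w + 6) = w^2 + 3*w - 18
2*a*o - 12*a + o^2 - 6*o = (2*a + o)*(o - 6)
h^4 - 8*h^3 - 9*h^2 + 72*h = h*(h - 8)*(h - 3)*(h + 3)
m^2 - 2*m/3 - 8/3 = (m - 2)*(m + 4/3)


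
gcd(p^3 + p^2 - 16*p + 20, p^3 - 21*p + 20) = p + 5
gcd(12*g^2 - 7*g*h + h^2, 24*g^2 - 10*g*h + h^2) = 4*g - h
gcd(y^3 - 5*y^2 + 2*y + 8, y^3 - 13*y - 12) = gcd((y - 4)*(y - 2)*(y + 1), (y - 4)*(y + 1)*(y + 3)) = y^2 - 3*y - 4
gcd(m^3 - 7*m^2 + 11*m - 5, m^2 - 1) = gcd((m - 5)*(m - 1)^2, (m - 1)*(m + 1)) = m - 1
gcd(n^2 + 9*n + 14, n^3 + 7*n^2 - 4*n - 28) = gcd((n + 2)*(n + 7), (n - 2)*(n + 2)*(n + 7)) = n^2 + 9*n + 14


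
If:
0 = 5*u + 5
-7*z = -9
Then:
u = -1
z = 9/7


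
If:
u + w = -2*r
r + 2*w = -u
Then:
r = w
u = -3*w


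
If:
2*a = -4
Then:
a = -2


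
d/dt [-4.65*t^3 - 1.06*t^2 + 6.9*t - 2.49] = -13.95*t^2 - 2.12*t + 6.9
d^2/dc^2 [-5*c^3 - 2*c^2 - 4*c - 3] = -30*c - 4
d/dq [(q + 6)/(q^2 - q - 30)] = (q^2 - q - (q + 6)*(2*q - 1) - 30)/(-q^2 + q + 30)^2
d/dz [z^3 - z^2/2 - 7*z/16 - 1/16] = 3*z^2 - z - 7/16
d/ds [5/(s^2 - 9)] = -10*s/(s^2 - 9)^2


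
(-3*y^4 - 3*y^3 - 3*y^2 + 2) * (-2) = 6*y^4 + 6*y^3 + 6*y^2 - 4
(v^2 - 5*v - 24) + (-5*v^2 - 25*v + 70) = -4*v^2 - 30*v + 46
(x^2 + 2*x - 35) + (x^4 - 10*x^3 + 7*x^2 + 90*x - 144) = x^4 - 10*x^3 + 8*x^2 + 92*x - 179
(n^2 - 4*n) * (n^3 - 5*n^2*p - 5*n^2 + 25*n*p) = n^5 - 5*n^4*p - 9*n^4 + 45*n^3*p + 20*n^3 - 100*n^2*p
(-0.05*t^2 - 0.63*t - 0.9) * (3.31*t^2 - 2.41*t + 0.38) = -0.1655*t^4 - 1.9648*t^3 - 1.4797*t^2 + 1.9296*t - 0.342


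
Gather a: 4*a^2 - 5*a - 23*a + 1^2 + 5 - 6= 4*a^2 - 28*a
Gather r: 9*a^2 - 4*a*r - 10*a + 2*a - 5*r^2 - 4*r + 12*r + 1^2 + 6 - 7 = 9*a^2 - 8*a - 5*r^2 + r*(8 - 4*a)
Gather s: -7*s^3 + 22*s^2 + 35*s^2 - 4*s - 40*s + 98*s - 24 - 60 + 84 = -7*s^3 + 57*s^2 + 54*s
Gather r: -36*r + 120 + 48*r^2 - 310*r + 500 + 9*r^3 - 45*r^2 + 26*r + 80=9*r^3 + 3*r^2 - 320*r + 700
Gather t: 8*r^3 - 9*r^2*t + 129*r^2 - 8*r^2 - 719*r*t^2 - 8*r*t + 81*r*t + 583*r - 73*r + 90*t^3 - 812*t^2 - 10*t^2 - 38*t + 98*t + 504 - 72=8*r^3 + 121*r^2 + 510*r + 90*t^3 + t^2*(-719*r - 822) + t*(-9*r^2 + 73*r + 60) + 432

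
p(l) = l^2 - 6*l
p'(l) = 2*l - 6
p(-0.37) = 2.36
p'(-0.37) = -6.74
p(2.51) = -8.76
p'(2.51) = -0.98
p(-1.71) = 13.18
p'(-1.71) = -9.42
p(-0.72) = 4.84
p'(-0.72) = -7.44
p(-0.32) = 2.02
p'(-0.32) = -6.64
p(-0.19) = 1.18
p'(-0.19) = -6.38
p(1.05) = -5.20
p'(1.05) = -3.90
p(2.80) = -8.96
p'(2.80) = -0.40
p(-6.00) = 72.00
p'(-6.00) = -18.00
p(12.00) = 72.00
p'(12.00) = 18.00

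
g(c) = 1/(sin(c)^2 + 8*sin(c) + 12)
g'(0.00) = -0.06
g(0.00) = 0.08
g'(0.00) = -0.06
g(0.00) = 0.08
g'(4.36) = 0.07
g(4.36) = 0.19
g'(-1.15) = -0.08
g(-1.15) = 0.18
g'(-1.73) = 0.04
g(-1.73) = 0.20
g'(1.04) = -0.01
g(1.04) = 0.05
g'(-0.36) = -0.08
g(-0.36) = 0.11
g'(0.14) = -0.05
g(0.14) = 0.08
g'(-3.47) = 0.04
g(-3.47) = 0.07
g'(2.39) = 0.02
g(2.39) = 0.06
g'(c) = (-2*sin(c)*cos(c) - 8*cos(c))/(sin(c)^2 + 8*sin(c) + 12)^2 = -2*(sin(c) + 4)*cos(c)/(sin(c)^2 + 8*sin(c) + 12)^2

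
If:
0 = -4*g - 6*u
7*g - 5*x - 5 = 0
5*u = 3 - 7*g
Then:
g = 9/11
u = -6/11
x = 8/55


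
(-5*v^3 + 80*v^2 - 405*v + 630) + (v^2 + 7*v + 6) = -5*v^3 + 81*v^2 - 398*v + 636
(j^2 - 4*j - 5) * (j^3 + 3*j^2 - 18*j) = j^5 - j^4 - 35*j^3 + 57*j^2 + 90*j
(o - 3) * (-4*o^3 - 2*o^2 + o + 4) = -4*o^4 + 10*o^3 + 7*o^2 + o - 12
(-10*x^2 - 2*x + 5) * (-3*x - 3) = 30*x^3 + 36*x^2 - 9*x - 15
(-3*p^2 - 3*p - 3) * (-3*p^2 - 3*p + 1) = 9*p^4 + 18*p^3 + 15*p^2 + 6*p - 3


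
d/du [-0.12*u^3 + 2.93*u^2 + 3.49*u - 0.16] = -0.36*u^2 + 5.86*u + 3.49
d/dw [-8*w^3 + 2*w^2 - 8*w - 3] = -24*w^2 + 4*w - 8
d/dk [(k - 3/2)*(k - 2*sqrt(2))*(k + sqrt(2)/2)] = 3*k^2 - 3*sqrt(2)*k - 3*k - 2 + 9*sqrt(2)/4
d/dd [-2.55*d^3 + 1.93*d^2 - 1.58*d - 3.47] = -7.65*d^2 + 3.86*d - 1.58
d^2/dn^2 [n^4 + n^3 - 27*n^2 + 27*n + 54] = 12*n^2 + 6*n - 54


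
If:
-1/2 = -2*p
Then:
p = 1/4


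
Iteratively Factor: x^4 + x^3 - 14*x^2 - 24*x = (x - 4)*(x^3 + 5*x^2 + 6*x) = x*(x - 4)*(x^2 + 5*x + 6) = x*(x - 4)*(x + 3)*(x + 2)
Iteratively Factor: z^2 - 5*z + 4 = (z - 1)*(z - 4)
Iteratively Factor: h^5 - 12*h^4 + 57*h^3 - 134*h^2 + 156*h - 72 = (h - 3)*(h^4 - 9*h^3 + 30*h^2 - 44*h + 24) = (h - 3)^2*(h^3 - 6*h^2 + 12*h - 8) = (h - 3)^2*(h - 2)*(h^2 - 4*h + 4) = (h - 3)^2*(h - 2)^2*(h - 2)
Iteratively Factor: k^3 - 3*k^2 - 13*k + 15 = (k - 5)*(k^2 + 2*k - 3) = (k - 5)*(k - 1)*(k + 3)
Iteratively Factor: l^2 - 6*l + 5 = (l - 5)*(l - 1)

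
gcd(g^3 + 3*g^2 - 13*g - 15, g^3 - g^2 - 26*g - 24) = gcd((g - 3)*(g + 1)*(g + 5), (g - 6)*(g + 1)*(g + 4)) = g + 1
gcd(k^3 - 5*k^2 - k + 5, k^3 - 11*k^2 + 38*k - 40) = k - 5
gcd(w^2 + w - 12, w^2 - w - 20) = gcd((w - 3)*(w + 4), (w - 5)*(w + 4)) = w + 4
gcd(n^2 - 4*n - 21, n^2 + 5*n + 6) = n + 3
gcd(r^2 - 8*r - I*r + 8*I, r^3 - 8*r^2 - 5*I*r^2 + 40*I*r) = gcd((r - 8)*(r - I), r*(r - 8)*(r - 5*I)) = r - 8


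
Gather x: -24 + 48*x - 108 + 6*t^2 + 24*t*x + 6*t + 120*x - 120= 6*t^2 + 6*t + x*(24*t + 168) - 252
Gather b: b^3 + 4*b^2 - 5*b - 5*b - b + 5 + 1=b^3 + 4*b^2 - 11*b + 6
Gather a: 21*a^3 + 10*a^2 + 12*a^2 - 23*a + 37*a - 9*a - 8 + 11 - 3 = 21*a^3 + 22*a^2 + 5*a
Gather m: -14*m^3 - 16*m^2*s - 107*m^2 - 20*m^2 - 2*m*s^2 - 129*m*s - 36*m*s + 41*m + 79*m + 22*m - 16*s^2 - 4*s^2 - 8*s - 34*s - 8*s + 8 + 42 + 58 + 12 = -14*m^3 + m^2*(-16*s - 127) + m*(-2*s^2 - 165*s + 142) - 20*s^2 - 50*s + 120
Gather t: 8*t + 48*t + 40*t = 96*t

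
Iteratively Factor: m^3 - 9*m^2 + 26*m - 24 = (m - 4)*(m^2 - 5*m + 6) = (m - 4)*(m - 2)*(m - 3)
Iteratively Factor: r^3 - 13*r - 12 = (r + 3)*(r^2 - 3*r - 4) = (r + 1)*(r + 3)*(r - 4)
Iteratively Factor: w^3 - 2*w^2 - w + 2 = (w + 1)*(w^2 - 3*w + 2) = (w - 2)*(w + 1)*(w - 1)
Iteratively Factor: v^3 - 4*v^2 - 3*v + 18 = (v - 3)*(v^2 - v - 6) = (v - 3)*(v + 2)*(v - 3)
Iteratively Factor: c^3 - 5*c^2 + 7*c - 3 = (c - 1)*(c^2 - 4*c + 3) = (c - 3)*(c - 1)*(c - 1)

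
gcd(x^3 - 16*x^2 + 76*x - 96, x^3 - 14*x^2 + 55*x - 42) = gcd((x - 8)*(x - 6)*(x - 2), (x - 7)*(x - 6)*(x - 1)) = x - 6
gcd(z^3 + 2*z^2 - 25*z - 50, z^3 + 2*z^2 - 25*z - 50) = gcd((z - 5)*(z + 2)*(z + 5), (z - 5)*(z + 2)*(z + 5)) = z^3 + 2*z^2 - 25*z - 50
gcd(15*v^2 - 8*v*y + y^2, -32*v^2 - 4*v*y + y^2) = 1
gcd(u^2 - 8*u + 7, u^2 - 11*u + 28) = u - 7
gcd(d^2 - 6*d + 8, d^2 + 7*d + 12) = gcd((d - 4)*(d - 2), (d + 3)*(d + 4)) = 1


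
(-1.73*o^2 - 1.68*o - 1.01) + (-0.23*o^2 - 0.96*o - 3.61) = -1.96*o^2 - 2.64*o - 4.62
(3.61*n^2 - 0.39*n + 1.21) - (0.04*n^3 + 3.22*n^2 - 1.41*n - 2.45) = -0.04*n^3 + 0.39*n^2 + 1.02*n + 3.66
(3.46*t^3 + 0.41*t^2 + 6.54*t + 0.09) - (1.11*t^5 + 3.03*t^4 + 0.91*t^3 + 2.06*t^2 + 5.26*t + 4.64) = -1.11*t^5 - 3.03*t^4 + 2.55*t^3 - 1.65*t^2 + 1.28*t - 4.55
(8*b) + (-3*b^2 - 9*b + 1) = -3*b^2 - b + 1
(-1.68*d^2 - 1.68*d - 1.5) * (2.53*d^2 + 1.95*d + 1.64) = -4.2504*d^4 - 7.5264*d^3 - 9.8262*d^2 - 5.6802*d - 2.46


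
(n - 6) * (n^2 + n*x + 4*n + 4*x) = n^3 + n^2*x - 2*n^2 - 2*n*x - 24*n - 24*x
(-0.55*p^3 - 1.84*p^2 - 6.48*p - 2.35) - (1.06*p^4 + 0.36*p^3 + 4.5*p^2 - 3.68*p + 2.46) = -1.06*p^4 - 0.91*p^3 - 6.34*p^2 - 2.8*p - 4.81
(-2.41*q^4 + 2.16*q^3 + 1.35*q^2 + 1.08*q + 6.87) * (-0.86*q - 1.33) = 2.0726*q^5 + 1.3477*q^4 - 4.0338*q^3 - 2.7243*q^2 - 7.3446*q - 9.1371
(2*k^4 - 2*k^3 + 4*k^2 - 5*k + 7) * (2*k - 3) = 4*k^5 - 10*k^4 + 14*k^3 - 22*k^2 + 29*k - 21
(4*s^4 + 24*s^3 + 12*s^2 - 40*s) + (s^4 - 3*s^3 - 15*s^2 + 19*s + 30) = 5*s^4 + 21*s^3 - 3*s^2 - 21*s + 30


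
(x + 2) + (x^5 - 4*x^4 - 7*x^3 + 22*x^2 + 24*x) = x^5 - 4*x^4 - 7*x^3 + 22*x^2 + 25*x + 2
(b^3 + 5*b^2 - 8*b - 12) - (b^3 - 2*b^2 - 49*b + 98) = 7*b^2 + 41*b - 110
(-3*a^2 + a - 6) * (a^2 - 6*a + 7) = -3*a^4 + 19*a^3 - 33*a^2 + 43*a - 42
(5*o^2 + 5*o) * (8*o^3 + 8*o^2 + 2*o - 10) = 40*o^5 + 80*o^4 + 50*o^3 - 40*o^2 - 50*o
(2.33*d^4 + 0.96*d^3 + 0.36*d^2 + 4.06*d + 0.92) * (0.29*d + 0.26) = 0.6757*d^5 + 0.8842*d^4 + 0.354*d^3 + 1.271*d^2 + 1.3224*d + 0.2392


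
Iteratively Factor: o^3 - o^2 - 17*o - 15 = (o - 5)*(o^2 + 4*o + 3) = (o - 5)*(o + 1)*(o + 3)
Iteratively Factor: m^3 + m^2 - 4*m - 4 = (m - 2)*(m^2 + 3*m + 2) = (m - 2)*(m + 2)*(m + 1)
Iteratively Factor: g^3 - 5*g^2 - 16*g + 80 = (g + 4)*(g^2 - 9*g + 20) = (g - 5)*(g + 4)*(g - 4)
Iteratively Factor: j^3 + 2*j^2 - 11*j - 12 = (j + 1)*(j^2 + j - 12) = (j - 3)*(j + 1)*(j + 4)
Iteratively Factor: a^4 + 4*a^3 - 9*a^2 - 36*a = (a - 3)*(a^3 + 7*a^2 + 12*a) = (a - 3)*(a + 4)*(a^2 + 3*a) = (a - 3)*(a + 3)*(a + 4)*(a)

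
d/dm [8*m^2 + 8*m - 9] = 16*m + 8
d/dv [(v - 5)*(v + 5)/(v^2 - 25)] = 0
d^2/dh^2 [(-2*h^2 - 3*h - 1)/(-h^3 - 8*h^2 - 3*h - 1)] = 2*(2*h^6 + 9*h^5 + 60*h^4 + 185*h^3 + 135*h^2 - 3*h - 6)/(h^9 + 24*h^8 + 201*h^7 + 659*h^6 + 651*h^5 + 426*h^4 + 174*h^3 + 51*h^2 + 9*h + 1)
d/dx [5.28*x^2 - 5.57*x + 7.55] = 10.56*x - 5.57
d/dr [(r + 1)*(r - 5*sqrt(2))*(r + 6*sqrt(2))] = 3*r^2 + 2*r + 2*sqrt(2)*r - 60 + sqrt(2)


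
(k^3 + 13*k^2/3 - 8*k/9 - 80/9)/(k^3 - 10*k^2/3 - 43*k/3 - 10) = (3*k^2 + 8*k - 16)/(3*(k^2 - 5*k - 6))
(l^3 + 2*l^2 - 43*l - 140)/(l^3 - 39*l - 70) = (l + 4)/(l + 2)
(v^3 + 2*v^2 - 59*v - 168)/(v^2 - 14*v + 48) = (v^2 + 10*v + 21)/(v - 6)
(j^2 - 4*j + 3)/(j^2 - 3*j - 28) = (-j^2 + 4*j - 3)/(-j^2 + 3*j + 28)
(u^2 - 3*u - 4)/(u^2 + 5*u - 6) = (u^2 - 3*u - 4)/(u^2 + 5*u - 6)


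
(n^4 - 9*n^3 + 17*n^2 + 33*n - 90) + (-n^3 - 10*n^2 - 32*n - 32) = n^4 - 10*n^3 + 7*n^2 + n - 122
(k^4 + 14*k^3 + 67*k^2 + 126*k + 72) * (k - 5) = k^5 + 9*k^4 - 3*k^3 - 209*k^2 - 558*k - 360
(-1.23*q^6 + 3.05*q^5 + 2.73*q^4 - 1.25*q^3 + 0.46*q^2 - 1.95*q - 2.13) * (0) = 0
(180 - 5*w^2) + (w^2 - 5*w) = -4*w^2 - 5*w + 180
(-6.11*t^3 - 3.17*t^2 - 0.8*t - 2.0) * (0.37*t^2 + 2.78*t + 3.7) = -2.2607*t^5 - 18.1587*t^4 - 31.7156*t^3 - 14.693*t^2 - 8.52*t - 7.4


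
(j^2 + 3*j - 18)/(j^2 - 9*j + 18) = (j + 6)/(j - 6)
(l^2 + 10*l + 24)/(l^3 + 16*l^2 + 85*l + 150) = (l + 4)/(l^2 + 10*l + 25)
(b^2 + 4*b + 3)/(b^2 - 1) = (b + 3)/(b - 1)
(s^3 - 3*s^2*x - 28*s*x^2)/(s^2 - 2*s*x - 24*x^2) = s*(-s + 7*x)/(-s + 6*x)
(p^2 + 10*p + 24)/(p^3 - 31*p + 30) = (p + 4)/(p^2 - 6*p + 5)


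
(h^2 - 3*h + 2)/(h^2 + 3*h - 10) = (h - 1)/(h + 5)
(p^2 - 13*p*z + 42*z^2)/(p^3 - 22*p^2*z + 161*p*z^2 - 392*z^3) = (p - 6*z)/(p^2 - 15*p*z + 56*z^2)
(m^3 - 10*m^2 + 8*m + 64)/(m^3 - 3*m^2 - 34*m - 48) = (m - 4)/(m + 3)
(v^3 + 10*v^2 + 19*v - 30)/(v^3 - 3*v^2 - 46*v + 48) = (v + 5)/(v - 8)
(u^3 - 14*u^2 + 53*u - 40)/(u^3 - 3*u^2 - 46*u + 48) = (u - 5)/(u + 6)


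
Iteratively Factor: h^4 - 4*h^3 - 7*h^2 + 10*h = (h - 1)*(h^3 - 3*h^2 - 10*h) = (h - 5)*(h - 1)*(h^2 + 2*h) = (h - 5)*(h - 1)*(h + 2)*(h)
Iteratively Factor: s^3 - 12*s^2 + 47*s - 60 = (s - 5)*(s^2 - 7*s + 12) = (s - 5)*(s - 4)*(s - 3)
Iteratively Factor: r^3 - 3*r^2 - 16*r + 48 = (r - 4)*(r^2 + r - 12) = (r - 4)*(r - 3)*(r + 4)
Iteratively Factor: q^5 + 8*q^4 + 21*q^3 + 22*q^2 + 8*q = (q + 1)*(q^4 + 7*q^3 + 14*q^2 + 8*q) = (q + 1)^2*(q^3 + 6*q^2 + 8*q) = (q + 1)^2*(q + 4)*(q^2 + 2*q) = (q + 1)^2*(q + 2)*(q + 4)*(q)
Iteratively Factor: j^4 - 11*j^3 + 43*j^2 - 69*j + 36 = (j - 3)*(j^3 - 8*j^2 + 19*j - 12) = (j - 3)*(j - 1)*(j^2 - 7*j + 12) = (j - 3)^2*(j - 1)*(j - 4)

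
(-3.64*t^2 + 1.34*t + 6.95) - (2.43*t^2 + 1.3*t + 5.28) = -6.07*t^2 + 0.04*t + 1.67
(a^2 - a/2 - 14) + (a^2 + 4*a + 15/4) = 2*a^2 + 7*a/2 - 41/4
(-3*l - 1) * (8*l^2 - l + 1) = -24*l^3 - 5*l^2 - 2*l - 1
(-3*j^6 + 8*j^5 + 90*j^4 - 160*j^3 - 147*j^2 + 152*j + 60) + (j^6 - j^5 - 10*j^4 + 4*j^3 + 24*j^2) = -2*j^6 + 7*j^5 + 80*j^4 - 156*j^3 - 123*j^2 + 152*j + 60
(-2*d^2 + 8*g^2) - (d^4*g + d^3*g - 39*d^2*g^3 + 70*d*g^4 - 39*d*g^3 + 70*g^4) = -d^4*g - d^3*g + 39*d^2*g^3 - 2*d^2 - 70*d*g^4 + 39*d*g^3 - 70*g^4 + 8*g^2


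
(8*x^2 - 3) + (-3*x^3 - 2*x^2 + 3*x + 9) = -3*x^3 + 6*x^2 + 3*x + 6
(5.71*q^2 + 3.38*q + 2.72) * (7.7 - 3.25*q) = -18.5575*q^3 + 32.982*q^2 + 17.186*q + 20.944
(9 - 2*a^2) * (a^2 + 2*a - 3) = -2*a^4 - 4*a^3 + 15*a^2 + 18*a - 27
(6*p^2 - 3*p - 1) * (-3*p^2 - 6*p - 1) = -18*p^4 - 27*p^3 + 15*p^2 + 9*p + 1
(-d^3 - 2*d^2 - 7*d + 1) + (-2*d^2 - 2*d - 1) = -d^3 - 4*d^2 - 9*d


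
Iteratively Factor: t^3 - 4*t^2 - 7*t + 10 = (t - 1)*(t^2 - 3*t - 10) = (t - 5)*(t - 1)*(t + 2)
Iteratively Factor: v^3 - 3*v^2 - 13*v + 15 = (v - 1)*(v^2 - 2*v - 15) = (v - 5)*(v - 1)*(v + 3)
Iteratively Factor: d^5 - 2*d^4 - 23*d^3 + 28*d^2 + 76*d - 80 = (d - 2)*(d^4 - 23*d^2 - 18*d + 40) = (d - 2)*(d + 2)*(d^3 - 2*d^2 - 19*d + 20) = (d - 2)*(d - 1)*(d + 2)*(d^2 - d - 20) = (d - 5)*(d - 2)*(d - 1)*(d + 2)*(d + 4)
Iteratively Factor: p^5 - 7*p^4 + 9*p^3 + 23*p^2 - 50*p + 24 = (p - 4)*(p^4 - 3*p^3 - 3*p^2 + 11*p - 6) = (p - 4)*(p + 2)*(p^3 - 5*p^2 + 7*p - 3) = (p - 4)*(p - 3)*(p + 2)*(p^2 - 2*p + 1) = (p - 4)*(p - 3)*(p - 1)*(p + 2)*(p - 1)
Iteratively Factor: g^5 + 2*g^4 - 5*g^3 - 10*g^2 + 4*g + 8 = (g + 2)*(g^4 - 5*g^2 + 4) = (g - 2)*(g + 2)*(g^3 + 2*g^2 - g - 2) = (g - 2)*(g + 1)*(g + 2)*(g^2 + g - 2) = (g - 2)*(g - 1)*(g + 1)*(g + 2)*(g + 2)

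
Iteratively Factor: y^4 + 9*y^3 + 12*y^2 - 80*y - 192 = (y + 4)*(y^3 + 5*y^2 - 8*y - 48) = (y + 4)^2*(y^2 + y - 12) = (y + 4)^3*(y - 3)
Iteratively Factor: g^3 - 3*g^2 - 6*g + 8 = (g + 2)*(g^2 - 5*g + 4) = (g - 4)*(g + 2)*(g - 1)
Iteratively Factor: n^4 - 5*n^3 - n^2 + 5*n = (n - 1)*(n^3 - 4*n^2 - 5*n) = (n - 5)*(n - 1)*(n^2 + n) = n*(n - 5)*(n - 1)*(n + 1)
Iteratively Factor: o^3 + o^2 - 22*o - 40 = (o + 2)*(o^2 - o - 20) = (o - 5)*(o + 2)*(o + 4)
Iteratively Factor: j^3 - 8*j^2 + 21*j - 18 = (j - 3)*(j^2 - 5*j + 6) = (j - 3)^2*(j - 2)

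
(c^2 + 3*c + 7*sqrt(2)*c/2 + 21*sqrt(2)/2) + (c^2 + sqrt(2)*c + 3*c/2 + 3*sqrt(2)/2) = 2*c^2 + 9*c/2 + 9*sqrt(2)*c/2 + 12*sqrt(2)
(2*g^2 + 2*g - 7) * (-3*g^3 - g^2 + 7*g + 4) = -6*g^5 - 8*g^4 + 33*g^3 + 29*g^2 - 41*g - 28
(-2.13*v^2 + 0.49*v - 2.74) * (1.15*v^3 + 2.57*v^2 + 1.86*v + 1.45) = -2.4495*v^5 - 4.9106*v^4 - 5.8535*v^3 - 9.2189*v^2 - 4.3859*v - 3.973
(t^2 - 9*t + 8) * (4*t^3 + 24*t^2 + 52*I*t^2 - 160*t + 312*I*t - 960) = 4*t^5 - 12*t^4 + 52*I*t^4 - 344*t^3 - 156*I*t^3 + 672*t^2 - 2392*I*t^2 + 7360*t + 2496*I*t - 7680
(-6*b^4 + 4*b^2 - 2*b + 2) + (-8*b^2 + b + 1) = -6*b^4 - 4*b^2 - b + 3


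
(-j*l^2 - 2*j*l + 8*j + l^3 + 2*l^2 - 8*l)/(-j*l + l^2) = l + 2 - 8/l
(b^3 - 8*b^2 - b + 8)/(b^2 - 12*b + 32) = (b^2 - 1)/(b - 4)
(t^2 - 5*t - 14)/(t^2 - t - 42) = (t + 2)/(t + 6)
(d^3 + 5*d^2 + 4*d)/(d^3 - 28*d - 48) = d*(d + 1)/(d^2 - 4*d - 12)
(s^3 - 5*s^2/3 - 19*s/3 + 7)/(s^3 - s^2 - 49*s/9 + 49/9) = 3*(s - 3)/(3*s - 7)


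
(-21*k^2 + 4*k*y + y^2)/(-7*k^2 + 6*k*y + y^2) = (-3*k + y)/(-k + y)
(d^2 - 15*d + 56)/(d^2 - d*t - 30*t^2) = (-d^2 + 15*d - 56)/(-d^2 + d*t + 30*t^2)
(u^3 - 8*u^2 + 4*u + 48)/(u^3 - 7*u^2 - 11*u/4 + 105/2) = 4*(u^2 - 2*u - 8)/(4*u^2 - 4*u - 35)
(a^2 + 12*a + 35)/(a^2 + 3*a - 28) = (a + 5)/(a - 4)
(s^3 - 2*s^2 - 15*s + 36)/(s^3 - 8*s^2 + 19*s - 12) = (s^2 + s - 12)/(s^2 - 5*s + 4)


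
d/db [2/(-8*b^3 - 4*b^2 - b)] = 2*(24*b^2 + 8*b + 1)/(b^2*(8*b^2 + 4*b + 1)^2)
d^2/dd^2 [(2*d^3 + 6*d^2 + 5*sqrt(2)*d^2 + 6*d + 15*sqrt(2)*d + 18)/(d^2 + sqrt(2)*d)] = 18*(sqrt(2)*d^3 + 6*d^2 + 6*sqrt(2)*d + 4)/(d^3*(d^3 + 3*sqrt(2)*d^2 + 6*d + 2*sqrt(2)))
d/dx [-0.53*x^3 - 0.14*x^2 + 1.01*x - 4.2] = -1.59*x^2 - 0.28*x + 1.01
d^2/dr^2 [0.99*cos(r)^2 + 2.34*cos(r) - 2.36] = 3.96*sin(r)^2 - 2.34*cos(r) - 1.98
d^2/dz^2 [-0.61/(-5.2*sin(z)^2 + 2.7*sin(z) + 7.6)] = (65.9776*sin(z)^4 - 25.6932*sin(z)^3 + 1.90929999999997*sin(z)^2 + 38.8692*sin(z) - 57.1082)/(-5.2*sin(z)^2 + 2.7*sin(z) + 7.6)^3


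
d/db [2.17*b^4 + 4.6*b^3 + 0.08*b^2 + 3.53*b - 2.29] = 8.68*b^3 + 13.8*b^2 + 0.16*b + 3.53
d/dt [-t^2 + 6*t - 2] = 6 - 2*t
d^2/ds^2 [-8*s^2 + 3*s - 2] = -16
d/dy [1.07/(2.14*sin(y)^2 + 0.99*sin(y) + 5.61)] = -(4.5796*sin(y) + 1.0593)*cos(y)/(2.14*sin(y)^2 + 0.99*sin(y) + 5.61)^2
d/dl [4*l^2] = 8*l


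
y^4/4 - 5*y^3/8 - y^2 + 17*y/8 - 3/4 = (y/4 + 1/2)*(y - 3)*(y - 1)*(y - 1/2)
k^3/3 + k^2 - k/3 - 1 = (k/3 + 1)*(k - 1)*(k + 1)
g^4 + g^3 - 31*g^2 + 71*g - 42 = (g - 3)*(g - 2)*(g - 1)*(g + 7)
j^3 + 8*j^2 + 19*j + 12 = (j + 1)*(j + 3)*(j + 4)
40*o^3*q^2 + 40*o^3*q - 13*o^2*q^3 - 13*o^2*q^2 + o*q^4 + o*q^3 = q*(-8*o + q)*(-5*o + q)*(o*q + o)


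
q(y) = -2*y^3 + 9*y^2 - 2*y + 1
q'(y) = -6*y^2 + 18*y - 2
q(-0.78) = 8.98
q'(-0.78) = -19.69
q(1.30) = 9.22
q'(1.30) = 11.26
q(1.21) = 8.21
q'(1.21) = 11.00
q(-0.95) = 12.74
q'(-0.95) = -24.52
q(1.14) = 7.45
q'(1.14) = 10.72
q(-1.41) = 27.32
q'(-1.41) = -39.31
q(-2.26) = 74.57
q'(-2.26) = -73.33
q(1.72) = 14.01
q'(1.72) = 11.21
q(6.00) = -119.00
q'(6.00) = -110.00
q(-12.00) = 4777.00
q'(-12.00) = -1082.00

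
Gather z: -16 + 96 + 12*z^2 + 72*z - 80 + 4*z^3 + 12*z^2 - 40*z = 4*z^3 + 24*z^2 + 32*z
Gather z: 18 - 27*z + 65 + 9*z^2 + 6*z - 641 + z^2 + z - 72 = 10*z^2 - 20*z - 630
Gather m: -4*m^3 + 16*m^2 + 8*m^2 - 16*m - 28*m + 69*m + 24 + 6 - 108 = -4*m^3 + 24*m^2 + 25*m - 78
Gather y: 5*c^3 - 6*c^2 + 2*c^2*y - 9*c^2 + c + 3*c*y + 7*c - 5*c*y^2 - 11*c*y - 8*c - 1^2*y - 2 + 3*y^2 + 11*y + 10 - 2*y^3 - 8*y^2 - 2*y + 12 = 5*c^3 - 15*c^2 - 2*y^3 + y^2*(-5*c - 5) + y*(2*c^2 - 8*c + 8) + 20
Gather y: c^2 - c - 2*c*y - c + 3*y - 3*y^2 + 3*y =c^2 - 2*c - 3*y^2 + y*(6 - 2*c)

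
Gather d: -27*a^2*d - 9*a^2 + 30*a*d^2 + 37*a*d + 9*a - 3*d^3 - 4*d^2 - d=-9*a^2 + 9*a - 3*d^3 + d^2*(30*a - 4) + d*(-27*a^2 + 37*a - 1)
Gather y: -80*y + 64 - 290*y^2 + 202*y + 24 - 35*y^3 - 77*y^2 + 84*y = -35*y^3 - 367*y^2 + 206*y + 88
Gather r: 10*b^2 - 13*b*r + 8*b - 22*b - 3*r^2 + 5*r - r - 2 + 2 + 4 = 10*b^2 - 14*b - 3*r^2 + r*(4 - 13*b) + 4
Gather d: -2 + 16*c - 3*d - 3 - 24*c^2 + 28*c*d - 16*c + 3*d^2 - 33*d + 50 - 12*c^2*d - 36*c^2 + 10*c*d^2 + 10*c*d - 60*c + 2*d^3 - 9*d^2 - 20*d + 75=-60*c^2 - 60*c + 2*d^3 + d^2*(10*c - 6) + d*(-12*c^2 + 38*c - 56) + 120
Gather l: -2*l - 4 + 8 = 4 - 2*l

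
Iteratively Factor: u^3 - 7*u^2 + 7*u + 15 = (u + 1)*(u^2 - 8*u + 15) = (u - 3)*(u + 1)*(u - 5)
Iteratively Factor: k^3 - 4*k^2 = (k - 4)*(k^2) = k*(k - 4)*(k)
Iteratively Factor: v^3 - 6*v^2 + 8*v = (v - 4)*(v^2 - 2*v) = (v - 4)*(v - 2)*(v)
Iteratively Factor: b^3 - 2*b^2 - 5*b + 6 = (b - 3)*(b^2 + b - 2) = (b - 3)*(b + 2)*(b - 1)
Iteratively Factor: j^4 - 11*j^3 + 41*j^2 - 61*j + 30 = (j - 2)*(j^3 - 9*j^2 + 23*j - 15) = (j - 3)*(j - 2)*(j^2 - 6*j + 5) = (j - 3)*(j - 2)*(j - 1)*(j - 5)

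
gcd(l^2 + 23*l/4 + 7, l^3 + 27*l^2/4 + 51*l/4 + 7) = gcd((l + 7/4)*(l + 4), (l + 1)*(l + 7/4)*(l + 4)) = l^2 + 23*l/4 + 7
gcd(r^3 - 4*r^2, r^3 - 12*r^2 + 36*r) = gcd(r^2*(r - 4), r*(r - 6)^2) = r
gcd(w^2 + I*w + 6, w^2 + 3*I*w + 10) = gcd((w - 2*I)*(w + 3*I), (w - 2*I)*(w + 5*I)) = w - 2*I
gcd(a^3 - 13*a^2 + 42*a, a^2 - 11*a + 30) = a - 6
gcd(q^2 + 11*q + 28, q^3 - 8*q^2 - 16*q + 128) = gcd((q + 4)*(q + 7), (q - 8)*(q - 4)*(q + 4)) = q + 4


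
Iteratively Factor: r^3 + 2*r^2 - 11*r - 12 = (r - 3)*(r^2 + 5*r + 4) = (r - 3)*(r + 1)*(r + 4)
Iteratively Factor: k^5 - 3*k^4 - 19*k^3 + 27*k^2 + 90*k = (k - 5)*(k^4 + 2*k^3 - 9*k^2 - 18*k) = (k - 5)*(k - 3)*(k^3 + 5*k^2 + 6*k) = k*(k - 5)*(k - 3)*(k^2 + 5*k + 6) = k*(k - 5)*(k - 3)*(k + 3)*(k + 2)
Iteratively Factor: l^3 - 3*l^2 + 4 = (l - 2)*(l^2 - l - 2) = (l - 2)^2*(l + 1)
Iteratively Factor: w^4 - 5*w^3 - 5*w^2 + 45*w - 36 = (w - 3)*(w^3 - 2*w^2 - 11*w + 12) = (w - 3)*(w - 1)*(w^2 - w - 12) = (w - 4)*(w - 3)*(w - 1)*(w + 3)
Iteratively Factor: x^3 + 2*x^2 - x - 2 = (x + 2)*(x^2 - 1) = (x - 1)*(x + 2)*(x + 1)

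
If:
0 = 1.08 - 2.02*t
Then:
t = 0.53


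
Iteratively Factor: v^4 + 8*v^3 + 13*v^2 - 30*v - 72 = (v - 2)*(v^3 + 10*v^2 + 33*v + 36) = (v - 2)*(v + 3)*(v^2 + 7*v + 12) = (v - 2)*(v + 3)^2*(v + 4)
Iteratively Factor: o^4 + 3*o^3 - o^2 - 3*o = (o - 1)*(o^3 + 4*o^2 + 3*o) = (o - 1)*(o + 3)*(o^2 + o) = o*(o - 1)*(o + 3)*(o + 1)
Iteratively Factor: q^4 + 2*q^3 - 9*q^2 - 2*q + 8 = (q + 1)*(q^3 + q^2 - 10*q + 8) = (q - 2)*(q + 1)*(q^2 + 3*q - 4) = (q - 2)*(q - 1)*(q + 1)*(q + 4)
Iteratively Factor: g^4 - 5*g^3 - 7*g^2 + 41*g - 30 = (g + 3)*(g^3 - 8*g^2 + 17*g - 10) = (g - 2)*(g + 3)*(g^2 - 6*g + 5) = (g - 2)*(g - 1)*(g + 3)*(g - 5)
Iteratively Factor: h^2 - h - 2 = (h + 1)*(h - 2)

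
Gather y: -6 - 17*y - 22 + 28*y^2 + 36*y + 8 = 28*y^2 + 19*y - 20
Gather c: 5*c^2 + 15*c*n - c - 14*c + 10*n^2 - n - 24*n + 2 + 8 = 5*c^2 + c*(15*n - 15) + 10*n^2 - 25*n + 10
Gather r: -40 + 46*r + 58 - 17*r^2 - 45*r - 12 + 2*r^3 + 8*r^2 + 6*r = 2*r^3 - 9*r^2 + 7*r + 6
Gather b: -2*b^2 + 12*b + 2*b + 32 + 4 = -2*b^2 + 14*b + 36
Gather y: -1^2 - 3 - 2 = -6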